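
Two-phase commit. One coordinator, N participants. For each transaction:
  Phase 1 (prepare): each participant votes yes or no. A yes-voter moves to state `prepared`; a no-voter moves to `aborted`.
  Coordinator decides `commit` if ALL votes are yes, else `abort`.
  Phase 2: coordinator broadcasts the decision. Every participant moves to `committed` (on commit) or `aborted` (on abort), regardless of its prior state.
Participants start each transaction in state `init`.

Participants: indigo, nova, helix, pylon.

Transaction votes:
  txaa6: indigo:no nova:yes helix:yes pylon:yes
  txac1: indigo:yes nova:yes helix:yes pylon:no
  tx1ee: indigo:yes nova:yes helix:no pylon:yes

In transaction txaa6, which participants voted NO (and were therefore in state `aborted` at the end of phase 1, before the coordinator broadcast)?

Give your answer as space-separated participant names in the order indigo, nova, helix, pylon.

Answer: indigo

Derivation:
Txn txaa6 phase 1: indigo no -> aborted; nova yes -> prepared; helix yes -> prepared; pylon yes -> prepared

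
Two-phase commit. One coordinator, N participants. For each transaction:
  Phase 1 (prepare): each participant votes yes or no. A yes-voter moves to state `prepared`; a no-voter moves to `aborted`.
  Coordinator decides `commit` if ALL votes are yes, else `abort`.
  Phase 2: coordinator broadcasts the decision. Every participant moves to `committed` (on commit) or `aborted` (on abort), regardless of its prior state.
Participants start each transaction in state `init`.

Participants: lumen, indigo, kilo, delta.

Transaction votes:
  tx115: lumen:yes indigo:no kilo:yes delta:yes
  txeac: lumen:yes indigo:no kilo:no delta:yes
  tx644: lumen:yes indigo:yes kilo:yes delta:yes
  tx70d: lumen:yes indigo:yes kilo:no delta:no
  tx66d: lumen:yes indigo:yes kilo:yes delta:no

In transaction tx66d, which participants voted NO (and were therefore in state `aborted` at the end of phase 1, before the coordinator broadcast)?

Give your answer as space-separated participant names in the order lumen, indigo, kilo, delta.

Txn tx66d phase 1: lumen yes -> prepared; indigo yes -> prepared; kilo yes -> prepared; delta no -> aborted

Answer: delta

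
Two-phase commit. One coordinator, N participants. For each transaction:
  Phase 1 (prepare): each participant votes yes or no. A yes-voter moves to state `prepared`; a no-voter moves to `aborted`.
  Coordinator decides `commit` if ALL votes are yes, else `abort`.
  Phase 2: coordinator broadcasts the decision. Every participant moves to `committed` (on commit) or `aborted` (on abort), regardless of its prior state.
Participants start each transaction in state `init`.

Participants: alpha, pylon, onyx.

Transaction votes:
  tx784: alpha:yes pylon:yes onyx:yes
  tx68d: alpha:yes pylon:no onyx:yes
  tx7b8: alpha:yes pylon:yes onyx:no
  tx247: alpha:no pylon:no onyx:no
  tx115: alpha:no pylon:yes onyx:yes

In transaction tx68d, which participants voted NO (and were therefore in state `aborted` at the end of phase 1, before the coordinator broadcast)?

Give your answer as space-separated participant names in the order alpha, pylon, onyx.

Txn tx68d phase 1: alpha yes -> prepared; pylon no -> aborted; onyx yes -> prepared

Answer: pylon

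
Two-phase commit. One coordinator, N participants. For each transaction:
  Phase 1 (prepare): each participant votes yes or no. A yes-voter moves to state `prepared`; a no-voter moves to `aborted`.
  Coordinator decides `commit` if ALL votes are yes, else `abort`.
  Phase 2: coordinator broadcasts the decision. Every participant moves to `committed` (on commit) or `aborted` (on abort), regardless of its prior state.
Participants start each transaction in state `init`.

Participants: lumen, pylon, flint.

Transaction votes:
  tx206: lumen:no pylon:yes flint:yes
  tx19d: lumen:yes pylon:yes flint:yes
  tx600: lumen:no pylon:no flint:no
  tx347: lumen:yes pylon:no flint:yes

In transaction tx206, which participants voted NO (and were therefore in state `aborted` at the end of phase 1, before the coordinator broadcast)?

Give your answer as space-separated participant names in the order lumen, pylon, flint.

Answer: lumen

Derivation:
Txn tx206 phase 1: lumen no -> aborted; pylon yes -> prepared; flint yes -> prepared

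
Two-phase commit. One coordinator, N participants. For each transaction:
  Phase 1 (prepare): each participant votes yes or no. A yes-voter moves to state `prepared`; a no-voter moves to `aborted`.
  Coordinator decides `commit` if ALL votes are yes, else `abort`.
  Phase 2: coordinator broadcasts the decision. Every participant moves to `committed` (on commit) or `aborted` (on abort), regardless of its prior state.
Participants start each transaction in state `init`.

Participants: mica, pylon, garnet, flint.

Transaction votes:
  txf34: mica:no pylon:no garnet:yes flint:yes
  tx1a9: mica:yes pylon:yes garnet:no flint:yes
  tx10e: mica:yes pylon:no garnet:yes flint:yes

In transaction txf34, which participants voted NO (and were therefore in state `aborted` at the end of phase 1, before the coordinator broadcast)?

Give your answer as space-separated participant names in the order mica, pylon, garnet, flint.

Txn txf34 phase 1: mica no -> aborted; pylon no -> aborted; garnet yes -> prepared; flint yes -> prepared

Answer: mica pylon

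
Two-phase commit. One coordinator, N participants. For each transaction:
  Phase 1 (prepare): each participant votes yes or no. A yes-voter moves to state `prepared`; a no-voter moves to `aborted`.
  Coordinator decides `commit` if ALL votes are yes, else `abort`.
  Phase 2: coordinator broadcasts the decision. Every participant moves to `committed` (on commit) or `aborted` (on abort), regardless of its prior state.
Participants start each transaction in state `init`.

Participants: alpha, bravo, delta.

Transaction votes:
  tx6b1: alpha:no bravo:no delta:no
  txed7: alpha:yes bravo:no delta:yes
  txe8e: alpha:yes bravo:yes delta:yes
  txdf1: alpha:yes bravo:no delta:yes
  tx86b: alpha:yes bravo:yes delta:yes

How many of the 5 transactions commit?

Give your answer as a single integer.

Answer: 2

Derivation:
tx6b1: no from alpha, bravo, delta -> abort (commits=0)
txed7: no from bravo -> abort (commits=0)
txe8e: all yes -> commit (commits=1)
txdf1: no from bravo -> abort (commits=1)
tx86b: all yes -> commit (commits=2)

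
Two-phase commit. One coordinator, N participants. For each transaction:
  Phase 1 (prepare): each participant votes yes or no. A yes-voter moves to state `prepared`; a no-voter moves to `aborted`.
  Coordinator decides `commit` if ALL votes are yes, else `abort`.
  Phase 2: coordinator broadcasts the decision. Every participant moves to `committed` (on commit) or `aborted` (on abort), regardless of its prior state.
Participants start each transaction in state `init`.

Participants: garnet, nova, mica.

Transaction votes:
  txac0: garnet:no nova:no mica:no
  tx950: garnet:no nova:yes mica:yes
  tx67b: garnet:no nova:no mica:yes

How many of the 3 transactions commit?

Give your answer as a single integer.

Answer: 0

Derivation:
txac0: no from garnet, nova, mica -> abort (commits=0)
tx950: no from garnet -> abort (commits=0)
tx67b: no from garnet, nova -> abort (commits=0)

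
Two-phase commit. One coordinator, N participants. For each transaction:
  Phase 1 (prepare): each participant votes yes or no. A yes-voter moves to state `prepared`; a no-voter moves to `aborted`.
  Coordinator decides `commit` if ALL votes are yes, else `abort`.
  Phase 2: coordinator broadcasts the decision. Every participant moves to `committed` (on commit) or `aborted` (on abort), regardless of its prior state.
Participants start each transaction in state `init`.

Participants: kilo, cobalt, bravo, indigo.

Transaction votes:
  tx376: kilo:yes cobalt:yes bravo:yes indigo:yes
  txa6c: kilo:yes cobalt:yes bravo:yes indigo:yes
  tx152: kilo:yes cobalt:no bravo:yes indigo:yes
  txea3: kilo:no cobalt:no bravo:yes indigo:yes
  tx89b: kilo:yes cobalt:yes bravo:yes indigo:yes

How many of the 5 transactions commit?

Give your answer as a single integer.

tx376: all yes -> commit (commits=1)
txa6c: all yes -> commit (commits=2)
tx152: no from cobalt -> abort (commits=2)
txea3: no from kilo, cobalt -> abort (commits=2)
tx89b: all yes -> commit (commits=3)

Answer: 3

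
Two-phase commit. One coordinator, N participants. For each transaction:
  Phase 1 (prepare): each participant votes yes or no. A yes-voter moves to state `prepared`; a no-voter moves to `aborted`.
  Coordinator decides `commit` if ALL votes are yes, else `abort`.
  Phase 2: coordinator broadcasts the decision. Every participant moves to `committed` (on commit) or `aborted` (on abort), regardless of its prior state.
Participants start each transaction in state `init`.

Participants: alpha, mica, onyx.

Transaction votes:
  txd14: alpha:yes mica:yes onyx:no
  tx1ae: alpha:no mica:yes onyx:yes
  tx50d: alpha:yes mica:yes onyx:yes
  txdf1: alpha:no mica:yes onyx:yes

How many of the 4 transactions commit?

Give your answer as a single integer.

txd14: no from onyx -> abort (commits=0)
tx1ae: no from alpha -> abort (commits=0)
tx50d: all yes -> commit (commits=1)
txdf1: no from alpha -> abort (commits=1)

Answer: 1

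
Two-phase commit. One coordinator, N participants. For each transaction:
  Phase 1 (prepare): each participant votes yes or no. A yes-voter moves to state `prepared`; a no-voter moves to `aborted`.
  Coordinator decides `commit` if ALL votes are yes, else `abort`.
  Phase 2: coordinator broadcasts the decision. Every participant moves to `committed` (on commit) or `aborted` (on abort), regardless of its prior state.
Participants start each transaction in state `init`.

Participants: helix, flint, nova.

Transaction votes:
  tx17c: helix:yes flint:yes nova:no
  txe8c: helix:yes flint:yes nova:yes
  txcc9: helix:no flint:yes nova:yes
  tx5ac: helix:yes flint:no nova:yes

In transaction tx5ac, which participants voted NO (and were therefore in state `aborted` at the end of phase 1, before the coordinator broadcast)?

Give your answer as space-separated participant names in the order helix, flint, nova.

Answer: flint

Derivation:
Txn tx5ac phase 1: helix yes -> prepared; flint no -> aborted; nova yes -> prepared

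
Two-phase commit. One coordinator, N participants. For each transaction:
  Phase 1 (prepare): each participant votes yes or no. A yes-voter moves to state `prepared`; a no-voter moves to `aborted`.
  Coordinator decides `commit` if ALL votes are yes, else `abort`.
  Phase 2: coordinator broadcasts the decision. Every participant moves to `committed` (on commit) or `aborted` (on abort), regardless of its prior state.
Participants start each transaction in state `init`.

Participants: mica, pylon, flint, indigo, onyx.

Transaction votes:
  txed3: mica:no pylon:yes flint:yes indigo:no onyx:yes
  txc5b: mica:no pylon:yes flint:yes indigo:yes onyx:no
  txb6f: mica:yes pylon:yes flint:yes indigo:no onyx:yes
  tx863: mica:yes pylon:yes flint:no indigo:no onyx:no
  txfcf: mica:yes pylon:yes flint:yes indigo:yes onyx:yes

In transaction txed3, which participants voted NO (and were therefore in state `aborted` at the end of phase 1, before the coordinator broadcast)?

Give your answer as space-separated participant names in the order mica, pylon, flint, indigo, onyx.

Txn txed3 phase 1: mica no -> aborted; pylon yes -> prepared; flint yes -> prepared; indigo no -> aborted; onyx yes -> prepared

Answer: mica indigo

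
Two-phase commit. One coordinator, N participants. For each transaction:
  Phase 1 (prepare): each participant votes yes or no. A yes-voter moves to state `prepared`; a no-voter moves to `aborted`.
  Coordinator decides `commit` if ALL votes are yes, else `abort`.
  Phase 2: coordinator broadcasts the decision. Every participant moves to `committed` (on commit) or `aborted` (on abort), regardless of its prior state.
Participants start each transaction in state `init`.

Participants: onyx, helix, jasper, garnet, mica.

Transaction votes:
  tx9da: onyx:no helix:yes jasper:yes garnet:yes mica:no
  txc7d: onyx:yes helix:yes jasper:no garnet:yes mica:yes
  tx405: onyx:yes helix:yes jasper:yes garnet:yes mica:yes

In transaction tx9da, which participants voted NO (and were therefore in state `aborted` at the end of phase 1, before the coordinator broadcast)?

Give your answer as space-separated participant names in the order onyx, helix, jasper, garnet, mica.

Txn tx9da phase 1: onyx no -> aborted; helix yes -> prepared; jasper yes -> prepared; garnet yes -> prepared; mica no -> aborted

Answer: onyx mica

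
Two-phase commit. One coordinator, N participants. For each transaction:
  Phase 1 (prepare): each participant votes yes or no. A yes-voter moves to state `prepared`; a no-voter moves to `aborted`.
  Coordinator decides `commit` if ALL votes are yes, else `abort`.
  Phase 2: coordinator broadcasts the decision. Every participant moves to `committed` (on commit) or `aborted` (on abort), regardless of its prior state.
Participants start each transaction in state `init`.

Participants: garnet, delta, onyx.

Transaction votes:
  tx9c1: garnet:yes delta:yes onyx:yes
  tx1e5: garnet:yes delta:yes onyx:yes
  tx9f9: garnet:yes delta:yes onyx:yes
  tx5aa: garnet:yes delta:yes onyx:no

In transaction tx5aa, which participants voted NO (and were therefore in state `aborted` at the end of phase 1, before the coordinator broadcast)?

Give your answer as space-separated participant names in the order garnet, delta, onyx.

Txn tx5aa phase 1: garnet yes -> prepared; delta yes -> prepared; onyx no -> aborted

Answer: onyx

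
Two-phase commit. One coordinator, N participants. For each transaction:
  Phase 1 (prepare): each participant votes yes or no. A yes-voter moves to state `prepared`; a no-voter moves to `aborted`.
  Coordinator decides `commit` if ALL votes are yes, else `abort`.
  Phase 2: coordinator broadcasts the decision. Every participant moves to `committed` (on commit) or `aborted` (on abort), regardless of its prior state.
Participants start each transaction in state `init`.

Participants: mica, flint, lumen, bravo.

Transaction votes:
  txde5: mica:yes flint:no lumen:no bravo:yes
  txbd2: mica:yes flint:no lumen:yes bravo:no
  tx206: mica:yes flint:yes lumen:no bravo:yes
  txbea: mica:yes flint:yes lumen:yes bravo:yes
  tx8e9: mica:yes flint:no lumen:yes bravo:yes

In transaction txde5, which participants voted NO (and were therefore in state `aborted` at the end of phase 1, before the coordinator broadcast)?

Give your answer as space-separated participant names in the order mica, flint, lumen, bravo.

Answer: flint lumen

Derivation:
Txn txde5 phase 1: mica yes -> prepared; flint no -> aborted; lumen no -> aborted; bravo yes -> prepared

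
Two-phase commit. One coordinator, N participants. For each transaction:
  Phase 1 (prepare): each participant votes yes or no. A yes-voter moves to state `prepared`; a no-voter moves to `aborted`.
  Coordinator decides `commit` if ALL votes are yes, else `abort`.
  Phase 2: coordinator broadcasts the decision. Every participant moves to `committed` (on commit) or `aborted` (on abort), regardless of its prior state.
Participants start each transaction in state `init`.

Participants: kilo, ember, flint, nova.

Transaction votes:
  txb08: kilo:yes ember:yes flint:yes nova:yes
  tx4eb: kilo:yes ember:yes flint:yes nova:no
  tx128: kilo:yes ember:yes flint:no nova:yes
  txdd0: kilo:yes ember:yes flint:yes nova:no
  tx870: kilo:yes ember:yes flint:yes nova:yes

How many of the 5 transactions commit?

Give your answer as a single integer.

Answer: 2

Derivation:
txb08: all yes -> commit (commits=1)
tx4eb: no from nova -> abort (commits=1)
tx128: no from flint -> abort (commits=1)
txdd0: no from nova -> abort (commits=1)
tx870: all yes -> commit (commits=2)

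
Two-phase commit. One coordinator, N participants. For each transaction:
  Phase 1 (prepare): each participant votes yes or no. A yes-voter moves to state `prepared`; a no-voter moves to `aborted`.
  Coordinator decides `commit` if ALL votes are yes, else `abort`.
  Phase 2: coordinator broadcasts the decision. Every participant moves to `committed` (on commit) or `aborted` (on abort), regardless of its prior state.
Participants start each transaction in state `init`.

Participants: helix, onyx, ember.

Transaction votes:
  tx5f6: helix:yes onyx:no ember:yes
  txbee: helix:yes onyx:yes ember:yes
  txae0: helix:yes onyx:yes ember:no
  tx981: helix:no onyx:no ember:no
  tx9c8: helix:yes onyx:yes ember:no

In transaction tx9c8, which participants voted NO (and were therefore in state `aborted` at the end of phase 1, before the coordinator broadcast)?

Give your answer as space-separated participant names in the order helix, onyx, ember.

Answer: ember

Derivation:
Txn tx9c8 phase 1: helix yes -> prepared; onyx yes -> prepared; ember no -> aborted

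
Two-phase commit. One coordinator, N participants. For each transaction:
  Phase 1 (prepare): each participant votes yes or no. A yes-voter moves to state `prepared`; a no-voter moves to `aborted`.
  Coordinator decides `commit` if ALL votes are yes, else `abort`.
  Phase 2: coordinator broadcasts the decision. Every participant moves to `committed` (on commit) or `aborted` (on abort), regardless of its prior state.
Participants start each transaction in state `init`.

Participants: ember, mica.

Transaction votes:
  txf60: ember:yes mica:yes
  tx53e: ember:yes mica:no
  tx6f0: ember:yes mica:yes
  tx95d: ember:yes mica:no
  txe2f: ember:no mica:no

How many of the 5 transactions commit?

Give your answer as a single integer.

txf60: all yes -> commit (commits=1)
tx53e: no from mica -> abort (commits=1)
tx6f0: all yes -> commit (commits=2)
tx95d: no from mica -> abort (commits=2)
txe2f: no from ember, mica -> abort (commits=2)

Answer: 2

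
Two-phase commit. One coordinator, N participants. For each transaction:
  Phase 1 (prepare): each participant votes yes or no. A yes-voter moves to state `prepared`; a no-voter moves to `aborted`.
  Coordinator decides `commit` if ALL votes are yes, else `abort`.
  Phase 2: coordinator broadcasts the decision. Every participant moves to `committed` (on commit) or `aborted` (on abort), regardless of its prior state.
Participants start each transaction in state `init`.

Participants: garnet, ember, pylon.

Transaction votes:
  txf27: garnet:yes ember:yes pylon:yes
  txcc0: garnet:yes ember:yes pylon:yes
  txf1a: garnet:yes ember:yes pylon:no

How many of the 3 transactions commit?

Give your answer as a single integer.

txf27: all yes -> commit (commits=1)
txcc0: all yes -> commit (commits=2)
txf1a: no from pylon -> abort (commits=2)

Answer: 2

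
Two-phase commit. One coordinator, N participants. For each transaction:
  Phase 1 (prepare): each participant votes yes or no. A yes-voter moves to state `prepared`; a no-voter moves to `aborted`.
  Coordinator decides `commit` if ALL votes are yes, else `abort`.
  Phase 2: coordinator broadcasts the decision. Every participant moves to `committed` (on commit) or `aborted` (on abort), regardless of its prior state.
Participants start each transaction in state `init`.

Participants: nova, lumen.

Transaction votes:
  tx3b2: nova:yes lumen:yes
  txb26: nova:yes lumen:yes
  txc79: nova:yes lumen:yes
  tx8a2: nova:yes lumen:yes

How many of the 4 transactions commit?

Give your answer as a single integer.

Answer: 4

Derivation:
tx3b2: all yes -> commit (commits=1)
txb26: all yes -> commit (commits=2)
txc79: all yes -> commit (commits=3)
tx8a2: all yes -> commit (commits=4)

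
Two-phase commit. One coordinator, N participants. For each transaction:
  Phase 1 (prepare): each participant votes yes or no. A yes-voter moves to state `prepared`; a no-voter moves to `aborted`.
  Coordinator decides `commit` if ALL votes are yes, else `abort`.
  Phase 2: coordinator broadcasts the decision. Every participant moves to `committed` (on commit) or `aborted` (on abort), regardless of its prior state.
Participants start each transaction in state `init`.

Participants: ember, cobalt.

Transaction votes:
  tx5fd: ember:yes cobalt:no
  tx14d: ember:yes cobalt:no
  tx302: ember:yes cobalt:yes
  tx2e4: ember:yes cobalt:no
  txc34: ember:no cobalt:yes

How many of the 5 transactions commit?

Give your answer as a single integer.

tx5fd: no from cobalt -> abort (commits=0)
tx14d: no from cobalt -> abort (commits=0)
tx302: all yes -> commit (commits=1)
tx2e4: no from cobalt -> abort (commits=1)
txc34: no from ember -> abort (commits=1)

Answer: 1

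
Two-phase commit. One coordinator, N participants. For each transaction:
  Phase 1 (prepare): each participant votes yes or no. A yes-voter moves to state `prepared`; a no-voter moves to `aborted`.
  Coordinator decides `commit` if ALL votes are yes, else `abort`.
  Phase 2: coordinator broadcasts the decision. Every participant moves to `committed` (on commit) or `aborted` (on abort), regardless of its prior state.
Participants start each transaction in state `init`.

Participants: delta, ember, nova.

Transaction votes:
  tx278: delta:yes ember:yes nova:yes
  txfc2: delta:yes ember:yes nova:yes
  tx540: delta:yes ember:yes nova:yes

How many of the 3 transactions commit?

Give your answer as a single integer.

Answer: 3

Derivation:
tx278: all yes -> commit (commits=1)
txfc2: all yes -> commit (commits=2)
tx540: all yes -> commit (commits=3)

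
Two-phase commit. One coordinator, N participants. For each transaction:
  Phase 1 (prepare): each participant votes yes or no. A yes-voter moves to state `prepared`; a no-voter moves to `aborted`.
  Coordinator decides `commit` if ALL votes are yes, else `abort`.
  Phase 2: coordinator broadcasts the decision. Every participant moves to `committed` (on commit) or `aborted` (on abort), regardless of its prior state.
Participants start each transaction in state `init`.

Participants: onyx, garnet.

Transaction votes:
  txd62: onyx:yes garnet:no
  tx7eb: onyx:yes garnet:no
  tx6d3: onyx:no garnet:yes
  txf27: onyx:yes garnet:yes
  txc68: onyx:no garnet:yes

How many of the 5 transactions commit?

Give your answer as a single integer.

txd62: no from garnet -> abort (commits=0)
tx7eb: no from garnet -> abort (commits=0)
tx6d3: no from onyx -> abort (commits=0)
txf27: all yes -> commit (commits=1)
txc68: no from onyx -> abort (commits=1)

Answer: 1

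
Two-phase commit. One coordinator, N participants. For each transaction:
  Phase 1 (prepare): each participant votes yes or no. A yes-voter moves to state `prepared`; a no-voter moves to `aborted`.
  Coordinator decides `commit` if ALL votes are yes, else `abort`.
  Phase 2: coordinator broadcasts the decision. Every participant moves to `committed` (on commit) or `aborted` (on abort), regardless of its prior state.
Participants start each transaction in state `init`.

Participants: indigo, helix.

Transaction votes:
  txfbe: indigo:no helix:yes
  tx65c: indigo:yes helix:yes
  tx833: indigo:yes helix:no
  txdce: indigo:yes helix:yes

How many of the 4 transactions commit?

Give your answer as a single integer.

Answer: 2

Derivation:
txfbe: no from indigo -> abort (commits=0)
tx65c: all yes -> commit (commits=1)
tx833: no from helix -> abort (commits=1)
txdce: all yes -> commit (commits=2)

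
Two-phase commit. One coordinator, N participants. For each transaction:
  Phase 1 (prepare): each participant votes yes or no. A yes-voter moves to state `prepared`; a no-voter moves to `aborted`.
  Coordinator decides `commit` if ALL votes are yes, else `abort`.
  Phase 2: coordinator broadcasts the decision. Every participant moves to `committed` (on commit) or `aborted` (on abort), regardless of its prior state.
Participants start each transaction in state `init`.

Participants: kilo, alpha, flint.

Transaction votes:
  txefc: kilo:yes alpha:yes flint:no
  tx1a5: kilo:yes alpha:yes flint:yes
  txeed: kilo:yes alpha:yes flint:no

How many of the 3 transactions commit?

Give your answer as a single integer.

Answer: 1

Derivation:
txefc: no from flint -> abort (commits=0)
tx1a5: all yes -> commit (commits=1)
txeed: no from flint -> abort (commits=1)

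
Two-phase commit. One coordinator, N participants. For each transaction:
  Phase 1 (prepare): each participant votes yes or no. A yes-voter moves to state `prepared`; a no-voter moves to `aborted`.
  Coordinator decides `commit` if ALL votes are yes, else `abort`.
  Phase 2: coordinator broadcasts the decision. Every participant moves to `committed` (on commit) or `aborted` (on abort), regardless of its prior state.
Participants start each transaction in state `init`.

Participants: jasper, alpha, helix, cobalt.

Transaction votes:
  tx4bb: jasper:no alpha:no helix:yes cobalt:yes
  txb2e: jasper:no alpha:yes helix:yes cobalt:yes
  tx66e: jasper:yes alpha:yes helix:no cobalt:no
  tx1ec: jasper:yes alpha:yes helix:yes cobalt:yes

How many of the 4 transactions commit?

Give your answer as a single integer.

tx4bb: no from jasper, alpha -> abort (commits=0)
txb2e: no from jasper -> abort (commits=0)
tx66e: no from helix, cobalt -> abort (commits=0)
tx1ec: all yes -> commit (commits=1)

Answer: 1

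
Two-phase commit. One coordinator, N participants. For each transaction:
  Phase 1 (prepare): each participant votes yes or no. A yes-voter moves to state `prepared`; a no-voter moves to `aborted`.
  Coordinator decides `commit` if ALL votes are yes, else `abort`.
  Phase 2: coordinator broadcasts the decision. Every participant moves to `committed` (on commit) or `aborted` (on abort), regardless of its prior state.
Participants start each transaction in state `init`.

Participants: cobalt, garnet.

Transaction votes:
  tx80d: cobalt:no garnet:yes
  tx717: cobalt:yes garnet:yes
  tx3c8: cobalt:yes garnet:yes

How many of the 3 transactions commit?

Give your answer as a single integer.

Answer: 2

Derivation:
tx80d: no from cobalt -> abort (commits=0)
tx717: all yes -> commit (commits=1)
tx3c8: all yes -> commit (commits=2)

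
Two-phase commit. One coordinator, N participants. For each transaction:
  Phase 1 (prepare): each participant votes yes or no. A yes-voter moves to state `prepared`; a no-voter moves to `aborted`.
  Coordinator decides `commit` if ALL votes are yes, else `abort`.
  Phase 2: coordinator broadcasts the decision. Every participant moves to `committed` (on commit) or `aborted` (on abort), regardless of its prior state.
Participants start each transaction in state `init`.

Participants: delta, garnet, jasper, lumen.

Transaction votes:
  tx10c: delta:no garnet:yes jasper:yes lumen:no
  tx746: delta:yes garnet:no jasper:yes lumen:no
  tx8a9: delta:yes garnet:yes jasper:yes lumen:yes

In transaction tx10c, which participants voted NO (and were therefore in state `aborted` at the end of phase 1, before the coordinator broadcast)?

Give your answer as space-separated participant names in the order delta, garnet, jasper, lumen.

Txn tx10c phase 1: delta no -> aborted; garnet yes -> prepared; jasper yes -> prepared; lumen no -> aborted

Answer: delta lumen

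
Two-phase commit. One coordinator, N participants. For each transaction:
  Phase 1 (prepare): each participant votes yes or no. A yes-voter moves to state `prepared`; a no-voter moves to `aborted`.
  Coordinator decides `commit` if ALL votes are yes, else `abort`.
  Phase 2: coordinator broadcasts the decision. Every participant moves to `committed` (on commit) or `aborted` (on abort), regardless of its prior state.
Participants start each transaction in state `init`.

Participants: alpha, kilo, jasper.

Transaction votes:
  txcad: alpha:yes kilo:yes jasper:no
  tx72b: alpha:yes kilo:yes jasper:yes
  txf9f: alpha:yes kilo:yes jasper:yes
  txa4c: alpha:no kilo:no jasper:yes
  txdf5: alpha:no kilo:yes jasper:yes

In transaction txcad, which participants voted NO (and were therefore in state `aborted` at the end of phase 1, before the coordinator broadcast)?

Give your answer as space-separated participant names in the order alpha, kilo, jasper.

Answer: jasper

Derivation:
Txn txcad phase 1: alpha yes -> prepared; kilo yes -> prepared; jasper no -> aborted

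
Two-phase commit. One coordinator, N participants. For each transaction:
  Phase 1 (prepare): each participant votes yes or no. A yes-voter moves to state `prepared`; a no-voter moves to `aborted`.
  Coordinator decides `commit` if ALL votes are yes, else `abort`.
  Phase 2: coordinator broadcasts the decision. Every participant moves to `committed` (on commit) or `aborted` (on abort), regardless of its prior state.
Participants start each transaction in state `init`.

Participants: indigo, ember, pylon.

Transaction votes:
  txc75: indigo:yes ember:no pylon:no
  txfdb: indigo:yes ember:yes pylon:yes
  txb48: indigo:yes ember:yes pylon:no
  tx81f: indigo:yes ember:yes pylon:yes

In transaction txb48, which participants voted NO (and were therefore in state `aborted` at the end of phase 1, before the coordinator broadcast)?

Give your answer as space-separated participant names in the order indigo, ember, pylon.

Txn txb48 phase 1: indigo yes -> prepared; ember yes -> prepared; pylon no -> aborted

Answer: pylon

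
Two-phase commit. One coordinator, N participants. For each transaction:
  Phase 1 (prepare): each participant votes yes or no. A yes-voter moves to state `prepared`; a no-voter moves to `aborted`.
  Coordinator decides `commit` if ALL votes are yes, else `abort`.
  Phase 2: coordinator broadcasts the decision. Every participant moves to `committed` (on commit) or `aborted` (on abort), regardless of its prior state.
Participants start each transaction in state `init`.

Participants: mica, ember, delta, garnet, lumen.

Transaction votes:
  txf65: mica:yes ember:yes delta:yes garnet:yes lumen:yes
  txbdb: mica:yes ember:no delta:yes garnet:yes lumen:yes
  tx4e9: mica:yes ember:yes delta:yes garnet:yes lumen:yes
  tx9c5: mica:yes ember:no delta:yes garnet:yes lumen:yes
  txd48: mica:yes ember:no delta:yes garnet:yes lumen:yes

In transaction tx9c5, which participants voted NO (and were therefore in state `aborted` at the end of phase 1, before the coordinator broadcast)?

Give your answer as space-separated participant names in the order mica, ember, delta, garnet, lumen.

Txn tx9c5 phase 1: mica yes -> prepared; ember no -> aborted; delta yes -> prepared; garnet yes -> prepared; lumen yes -> prepared

Answer: ember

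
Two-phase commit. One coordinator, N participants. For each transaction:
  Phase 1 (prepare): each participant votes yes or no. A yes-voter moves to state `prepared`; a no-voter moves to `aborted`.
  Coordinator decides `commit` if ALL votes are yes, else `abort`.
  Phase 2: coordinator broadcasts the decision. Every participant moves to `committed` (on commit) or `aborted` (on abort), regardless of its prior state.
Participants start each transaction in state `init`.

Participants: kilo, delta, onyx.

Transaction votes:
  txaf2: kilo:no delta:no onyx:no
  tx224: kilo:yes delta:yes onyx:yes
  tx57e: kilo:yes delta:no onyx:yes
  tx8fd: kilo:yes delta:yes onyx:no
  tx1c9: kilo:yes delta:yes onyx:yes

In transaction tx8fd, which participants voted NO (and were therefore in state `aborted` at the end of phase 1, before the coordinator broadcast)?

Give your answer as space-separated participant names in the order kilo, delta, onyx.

Answer: onyx

Derivation:
Txn tx8fd phase 1: kilo yes -> prepared; delta yes -> prepared; onyx no -> aborted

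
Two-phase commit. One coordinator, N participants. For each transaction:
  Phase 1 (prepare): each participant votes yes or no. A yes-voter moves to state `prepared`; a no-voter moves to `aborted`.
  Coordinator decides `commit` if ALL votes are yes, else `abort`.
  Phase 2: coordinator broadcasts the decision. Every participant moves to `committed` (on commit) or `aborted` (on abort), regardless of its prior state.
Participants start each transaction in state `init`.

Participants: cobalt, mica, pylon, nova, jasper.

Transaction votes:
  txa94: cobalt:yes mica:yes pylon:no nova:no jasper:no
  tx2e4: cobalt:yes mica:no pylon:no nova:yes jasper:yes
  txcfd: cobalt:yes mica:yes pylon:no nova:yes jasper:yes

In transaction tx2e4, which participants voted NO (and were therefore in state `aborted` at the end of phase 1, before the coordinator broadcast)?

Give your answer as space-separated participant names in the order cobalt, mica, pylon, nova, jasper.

Txn tx2e4 phase 1: cobalt yes -> prepared; mica no -> aborted; pylon no -> aborted; nova yes -> prepared; jasper yes -> prepared

Answer: mica pylon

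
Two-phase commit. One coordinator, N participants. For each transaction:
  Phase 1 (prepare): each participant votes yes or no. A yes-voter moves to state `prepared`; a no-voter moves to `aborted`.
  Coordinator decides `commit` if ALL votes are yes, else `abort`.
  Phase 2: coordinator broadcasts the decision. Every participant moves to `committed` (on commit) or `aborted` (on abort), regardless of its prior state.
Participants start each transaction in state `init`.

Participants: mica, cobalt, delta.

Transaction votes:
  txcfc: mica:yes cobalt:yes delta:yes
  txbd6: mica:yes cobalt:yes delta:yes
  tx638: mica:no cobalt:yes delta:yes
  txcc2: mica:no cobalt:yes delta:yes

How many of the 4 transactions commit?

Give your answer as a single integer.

Answer: 2

Derivation:
txcfc: all yes -> commit (commits=1)
txbd6: all yes -> commit (commits=2)
tx638: no from mica -> abort (commits=2)
txcc2: no from mica -> abort (commits=2)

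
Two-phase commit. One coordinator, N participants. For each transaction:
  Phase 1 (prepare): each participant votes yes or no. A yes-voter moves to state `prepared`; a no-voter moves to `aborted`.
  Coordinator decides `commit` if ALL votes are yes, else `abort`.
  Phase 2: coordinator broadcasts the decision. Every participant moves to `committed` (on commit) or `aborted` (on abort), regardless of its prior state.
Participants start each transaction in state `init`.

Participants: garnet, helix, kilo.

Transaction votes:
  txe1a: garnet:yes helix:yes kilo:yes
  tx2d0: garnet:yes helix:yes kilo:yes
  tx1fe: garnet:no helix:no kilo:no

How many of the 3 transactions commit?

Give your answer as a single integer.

txe1a: all yes -> commit (commits=1)
tx2d0: all yes -> commit (commits=2)
tx1fe: no from garnet, helix, kilo -> abort (commits=2)

Answer: 2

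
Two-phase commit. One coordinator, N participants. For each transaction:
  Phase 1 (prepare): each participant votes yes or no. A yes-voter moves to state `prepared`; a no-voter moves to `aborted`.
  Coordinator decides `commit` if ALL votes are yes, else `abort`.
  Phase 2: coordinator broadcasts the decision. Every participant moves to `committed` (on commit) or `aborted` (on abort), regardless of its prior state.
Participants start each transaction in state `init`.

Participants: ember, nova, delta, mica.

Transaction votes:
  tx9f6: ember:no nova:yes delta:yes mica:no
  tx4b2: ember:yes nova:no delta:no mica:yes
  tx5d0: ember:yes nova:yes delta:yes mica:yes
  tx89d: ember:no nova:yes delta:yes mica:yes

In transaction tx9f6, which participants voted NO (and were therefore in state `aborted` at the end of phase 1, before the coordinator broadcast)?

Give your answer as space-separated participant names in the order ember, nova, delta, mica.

Answer: ember mica

Derivation:
Txn tx9f6 phase 1: ember no -> aborted; nova yes -> prepared; delta yes -> prepared; mica no -> aborted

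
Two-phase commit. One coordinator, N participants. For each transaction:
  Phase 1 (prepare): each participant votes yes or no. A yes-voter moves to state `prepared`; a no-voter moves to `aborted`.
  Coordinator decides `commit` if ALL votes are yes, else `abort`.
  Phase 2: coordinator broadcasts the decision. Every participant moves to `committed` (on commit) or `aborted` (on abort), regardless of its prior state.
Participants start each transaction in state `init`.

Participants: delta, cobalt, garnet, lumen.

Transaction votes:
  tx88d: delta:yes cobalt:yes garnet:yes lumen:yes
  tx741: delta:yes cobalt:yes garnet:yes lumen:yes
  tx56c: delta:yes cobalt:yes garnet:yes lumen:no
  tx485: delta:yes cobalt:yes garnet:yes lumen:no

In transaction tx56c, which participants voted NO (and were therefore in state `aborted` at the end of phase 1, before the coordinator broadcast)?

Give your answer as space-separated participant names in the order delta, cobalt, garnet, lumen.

Answer: lumen

Derivation:
Txn tx56c phase 1: delta yes -> prepared; cobalt yes -> prepared; garnet yes -> prepared; lumen no -> aborted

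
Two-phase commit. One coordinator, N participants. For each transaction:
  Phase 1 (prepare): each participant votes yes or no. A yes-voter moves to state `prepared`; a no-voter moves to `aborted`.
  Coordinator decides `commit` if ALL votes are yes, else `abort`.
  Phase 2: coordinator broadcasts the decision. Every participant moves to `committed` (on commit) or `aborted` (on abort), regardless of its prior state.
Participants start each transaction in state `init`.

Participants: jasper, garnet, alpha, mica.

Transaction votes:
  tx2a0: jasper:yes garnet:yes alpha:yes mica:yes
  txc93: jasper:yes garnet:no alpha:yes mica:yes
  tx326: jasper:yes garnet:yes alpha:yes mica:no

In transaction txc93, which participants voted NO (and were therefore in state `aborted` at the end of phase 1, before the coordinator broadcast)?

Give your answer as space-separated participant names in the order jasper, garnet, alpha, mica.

Txn txc93 phase 1: jasper yes -> prepared; garnet no -> aborted; alpha yes -> prepared; mica yes -> prepared

Answer: garnet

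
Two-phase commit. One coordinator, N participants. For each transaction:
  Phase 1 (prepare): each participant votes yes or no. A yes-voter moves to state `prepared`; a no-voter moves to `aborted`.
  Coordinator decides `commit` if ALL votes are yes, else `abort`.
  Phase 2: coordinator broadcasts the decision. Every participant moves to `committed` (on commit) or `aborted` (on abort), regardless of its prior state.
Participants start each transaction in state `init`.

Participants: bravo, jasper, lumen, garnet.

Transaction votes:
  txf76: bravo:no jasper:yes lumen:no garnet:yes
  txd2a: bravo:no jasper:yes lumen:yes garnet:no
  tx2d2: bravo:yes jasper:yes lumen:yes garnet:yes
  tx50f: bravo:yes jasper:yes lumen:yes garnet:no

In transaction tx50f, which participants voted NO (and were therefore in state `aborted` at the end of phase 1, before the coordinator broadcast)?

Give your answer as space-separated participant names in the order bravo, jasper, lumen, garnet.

Txn tx50f phase 1: bravo yes -> prepared; jasper yes -> prepared; lumen yes -> prepared; garnet no -> aborted

Answer: garnet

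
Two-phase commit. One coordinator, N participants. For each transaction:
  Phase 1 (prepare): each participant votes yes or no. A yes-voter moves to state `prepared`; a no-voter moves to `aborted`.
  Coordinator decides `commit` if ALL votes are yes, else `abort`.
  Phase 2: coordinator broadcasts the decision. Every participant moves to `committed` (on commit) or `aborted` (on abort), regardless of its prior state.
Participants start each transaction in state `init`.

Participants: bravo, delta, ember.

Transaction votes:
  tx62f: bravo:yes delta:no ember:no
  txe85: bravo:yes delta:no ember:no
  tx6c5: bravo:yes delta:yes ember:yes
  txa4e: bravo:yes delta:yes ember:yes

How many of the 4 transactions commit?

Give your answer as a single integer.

Answer: 2

Derivation:
tx62f: no from delta, ember -> abort (commits=0)
txe85: no from delta, ember -> abort (commits=0)
tx6c5: all yes -> commit (commits=1)
txa4e: all yes -> commit (commits=2)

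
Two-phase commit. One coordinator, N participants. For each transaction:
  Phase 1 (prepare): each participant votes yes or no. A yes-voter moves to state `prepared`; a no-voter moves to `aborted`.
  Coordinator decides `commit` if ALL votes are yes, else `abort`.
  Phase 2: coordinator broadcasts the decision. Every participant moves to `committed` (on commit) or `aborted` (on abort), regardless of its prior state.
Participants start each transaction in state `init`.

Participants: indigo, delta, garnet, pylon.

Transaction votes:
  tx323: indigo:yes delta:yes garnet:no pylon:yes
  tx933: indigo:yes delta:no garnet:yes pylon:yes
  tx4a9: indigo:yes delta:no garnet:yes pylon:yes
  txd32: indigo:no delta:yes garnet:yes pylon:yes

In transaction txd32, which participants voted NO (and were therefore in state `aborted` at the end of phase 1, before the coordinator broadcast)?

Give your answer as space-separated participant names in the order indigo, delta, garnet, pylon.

Answer: indigo

Derivation:
Txn txd32 phase 1: indigo no -> aborted; delta yes -> prepared; garnet yes -> prepared; pylon yes -> prepared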